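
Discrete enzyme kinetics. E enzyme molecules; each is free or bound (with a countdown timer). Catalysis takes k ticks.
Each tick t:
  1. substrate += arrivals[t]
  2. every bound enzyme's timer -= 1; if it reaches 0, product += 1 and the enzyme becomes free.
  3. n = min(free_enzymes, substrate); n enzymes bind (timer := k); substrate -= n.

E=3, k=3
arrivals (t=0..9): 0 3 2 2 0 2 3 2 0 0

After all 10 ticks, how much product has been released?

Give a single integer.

t=0: arr=0 -> substrate=0 bound=0 product=0
t=1: arr=3 -> substrate=0 bound=3 product=0
t=2: arr=2 -> substrate=2 bound=3 product=0
t=3: arr=2 -> substrate=4 bound=3 product=0
t=4: arr=0 -> substrate=1 bound=3 product=3
t=5: arr=2 -> substrate=3 bound=3 product=3
t=6: arr=3 -> substrate=6 bound=3 product=3
t=7: arr=2 -> substrate=5 bound=3 product=6
t=8: arr=0 -> substrate=5 bound=3 product=6
t=9: arr=0 -> substrate=5 bound=3 product=6

Answer: 6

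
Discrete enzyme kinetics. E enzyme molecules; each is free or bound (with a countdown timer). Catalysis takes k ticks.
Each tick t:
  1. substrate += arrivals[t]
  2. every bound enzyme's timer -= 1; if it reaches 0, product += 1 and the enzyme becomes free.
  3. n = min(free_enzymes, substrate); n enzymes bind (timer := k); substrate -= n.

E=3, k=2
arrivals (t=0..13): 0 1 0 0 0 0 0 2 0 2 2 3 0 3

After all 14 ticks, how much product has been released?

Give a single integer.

t=0: arr=0 -> substrate=0 bound=0 product=0
t=1: arr=1 -> substrate=0 bound=1 product=0
t=2: arr=0 -> substrate=0 bound=1 product=0
t=3: arr=0 -> substrate=0 bound=0 product=1
t=4: arr=0 -> substrate=0 bound=0 product=1
t=5: arr=0 -> substrate=0 bound=0 product=1
t=6: arr=0 -> substrate=0 bound=0 product=1
t=7: arr=2 -> substrate=0 bound=2 product=1
t=8: arr=0 -> substrate=0 bound=2 product=1
t=9: arr=2 -> substrate=0 bound=2 product=3
t=10: arr=2 -> substrate=1 bound=3 product=3
t=11: arr=3 -> substrate=2 bound=3 product=5
t=12: arr=0 -> substrate=1 bound=3 product=6
t=13: arr=3 -> substrate=2 bound=3 product=8

Answer: 8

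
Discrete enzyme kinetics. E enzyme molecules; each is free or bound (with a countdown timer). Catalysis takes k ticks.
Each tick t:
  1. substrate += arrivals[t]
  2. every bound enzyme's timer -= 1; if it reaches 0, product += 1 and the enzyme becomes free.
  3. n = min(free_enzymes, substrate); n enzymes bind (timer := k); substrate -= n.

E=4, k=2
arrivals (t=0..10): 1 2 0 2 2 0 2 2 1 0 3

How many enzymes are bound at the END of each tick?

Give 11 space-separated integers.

t=0: arr=1 -> substrate=0 bound=1 product=0
t=1: arr=2 -> substrate=0 bound=3 product=0
t=2: arr=0 -> substrate=0 bound=2 product=1
t=3: arr=2 -> substrate=0 bound=2 product=3
t=4: arr=2 -> substrate=0 bound=4 product=3
t=5: arr=0 -> substrate=0 bound=2 product=5
t=6: arr=2 -> substrate=0 bound=2 product=7
t=7: arr=2 -> substrate=0 bound=4 product=7
t=8: arr=1 -> substrate=0 bound=3 product=9
t=9: arr=0 -> substrate=0 bound=1 product=11
t=10: arr=3 -> substrate=0 bound=3 product=12

Answer: 1 3 2 2 4 2 2 4 3 1 3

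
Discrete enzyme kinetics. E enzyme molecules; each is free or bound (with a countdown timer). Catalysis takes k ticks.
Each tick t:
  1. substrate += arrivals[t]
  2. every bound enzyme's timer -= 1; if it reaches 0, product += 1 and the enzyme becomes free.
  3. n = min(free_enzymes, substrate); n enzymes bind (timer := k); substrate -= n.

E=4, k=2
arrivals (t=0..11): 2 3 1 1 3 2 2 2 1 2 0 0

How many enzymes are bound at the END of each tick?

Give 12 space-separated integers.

Answer: 2 4 4 3 4 4 4 4 3 4 2 0

Derivation:
t=0: arr=2 -> substrate=0 bound=2 product=0
t=1: arr=3 -> substrate=1 bound=4 product=0
t=2: arr=1 -> substrate=0 bound=4 product=2
t=3: arr=1 -> substrate=0 bound=3 product=4
t=4: arr=3 -> substrate=0 bound=4 product=6
t=5: arr=2 -> substrate=1 bound=4 product=7
t=6: arr=2 -> substrate=0 bound=4 product=10
t=7: arr=2 -> substrate=1 bound=4 product=11
t=8: arr=1 -> substrate=0 bound=3 product=14
t=9: arr=2 -> substrate=0 bound=4 product=15
t=10: arr=0 -> substrate=0 bound=2 product=17
t=11: arr=0 -> substrate=0 bound=0 product=19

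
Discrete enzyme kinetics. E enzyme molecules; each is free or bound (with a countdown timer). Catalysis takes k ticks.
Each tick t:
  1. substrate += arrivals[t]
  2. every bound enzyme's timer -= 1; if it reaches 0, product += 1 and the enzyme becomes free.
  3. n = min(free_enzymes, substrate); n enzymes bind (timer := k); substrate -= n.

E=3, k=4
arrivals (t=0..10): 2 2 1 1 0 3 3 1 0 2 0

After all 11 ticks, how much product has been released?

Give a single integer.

Answer: 6

Derivation:
t=0: arr=2 -> substrate=0 bound=2 product=0
t=1: arr=2 -> substrate=1 bound=3 product=0
t=2: arr=1 -> substrate=2 bound=3 product=0
t=3: arr=1 -> substrate=3 bound=3 product=0
t=4: arr=0 -> substrate=1 bound=3 product=2
t=5: arr=3 -> substrate=3 bound=3 product=3
t=6: arr=3 -> substrate=6 bound=3 product=3
t=7: arr=1 -> substrate=7 bound=3 product=3
t=8: arr=0 -> substrate=5 bound=3 product=5
t=9: arr=2 -> substrate=6 bound=3 product=6
t=10: arr=0 -> substrate=6 bound=3 product=6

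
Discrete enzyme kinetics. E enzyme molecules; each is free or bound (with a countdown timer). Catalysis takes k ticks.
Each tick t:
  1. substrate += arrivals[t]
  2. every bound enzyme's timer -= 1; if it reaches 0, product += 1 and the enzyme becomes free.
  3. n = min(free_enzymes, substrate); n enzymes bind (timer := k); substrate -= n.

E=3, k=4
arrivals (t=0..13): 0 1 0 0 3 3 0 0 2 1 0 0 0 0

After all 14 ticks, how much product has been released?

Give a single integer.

t=0: arr=0 -> substrate=0 bound=0 product=0
t=1: arr=1 -> substrate=0 bound=1 product=0
t=2: arr=0 -> substrate=0 bound=1 product=0
t=3: arr=0 -> substrate=0 bound=1 product=0
t=4: arr=3 -> substrate=1 bound=3 product=0
t=5: arr=3 -> substrate=3 bound=3 product=1
t=6: arr=0 -> substrate=3 bound=3 product=1
t=7: arr=0 -> substrate=3 bound=3 product=1
t=8: arr=2 -> substrate=3 bound=3 product=3
t=9: arr=1 -> substrate=3 bound=3 product=4
t=10: arr=0 -> substrate=3 bound=3 product=4
t=11: arr=0 -> substrate=3 bound=3 product=4
t=12: arr=0 -> substrate=1 bound=3 product=6
t=13: arr=0 -> substrate=0 bound=3 product=7

Answer: 7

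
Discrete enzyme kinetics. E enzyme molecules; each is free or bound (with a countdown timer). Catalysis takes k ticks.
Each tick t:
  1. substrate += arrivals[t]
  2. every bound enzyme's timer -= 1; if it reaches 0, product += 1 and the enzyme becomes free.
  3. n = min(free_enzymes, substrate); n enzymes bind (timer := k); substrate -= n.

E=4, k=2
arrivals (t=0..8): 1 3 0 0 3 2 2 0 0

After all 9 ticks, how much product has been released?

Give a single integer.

t=0: arr=1 -> substrate=0 bound=1 product=0
t=1: arr=3 -> substrate=0 bound=4 product=0
t=2: arr=0 -> substrate=0 bound=3 product=1
t=3: arr=0 -> substrate=0 bound=0 product=4
t=4: arr=3 -> substrate=0 bound=3 product=4
t=5: arr=2 -> substrate=1 bound=4 product=4
t=6: arr=2 -> substrate=0 bound=4 product=7
t=7: arr=0 -> substrate=0 bound=3 product=8
t=8: arr=0 -> substrate=0 bound=0 product=11

Answer: 11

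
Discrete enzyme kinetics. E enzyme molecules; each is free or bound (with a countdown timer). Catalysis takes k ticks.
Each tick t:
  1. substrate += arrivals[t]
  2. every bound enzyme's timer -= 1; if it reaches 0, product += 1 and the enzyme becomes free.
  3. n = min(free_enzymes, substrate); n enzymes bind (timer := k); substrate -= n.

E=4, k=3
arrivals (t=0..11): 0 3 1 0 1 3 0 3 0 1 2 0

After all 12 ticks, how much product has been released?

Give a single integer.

t=0: arr=0 -> substrate=0 bound=0 product=0
t=1: arr=3 -> substrate=0 bound=3 product=0
t=2: arr=1 -> substrate=0 bound=4 product=0
t=3: arr=0 -> substrate=0 bound=4 product=0
t=4: arr=1 -> substrate=0 bound=2 product=3
t=5: arr=3 -> substrate=0 bound=4 product=4
t=6: arr=0 -> substrate=0 bound=4 product=4
t=7: arr=3 -> substrate=2 bound=4 product=5
t=8: arr=0 -> substrate=0 bound=3 product=8
t=9: arr=1 -> substrate=0 bound=4 product=8
t=10: arr=2 -> substrate=1 bound=4 product=9
t=11: arr=0 -> substrate=0 bound=3 product=11

Answer: 11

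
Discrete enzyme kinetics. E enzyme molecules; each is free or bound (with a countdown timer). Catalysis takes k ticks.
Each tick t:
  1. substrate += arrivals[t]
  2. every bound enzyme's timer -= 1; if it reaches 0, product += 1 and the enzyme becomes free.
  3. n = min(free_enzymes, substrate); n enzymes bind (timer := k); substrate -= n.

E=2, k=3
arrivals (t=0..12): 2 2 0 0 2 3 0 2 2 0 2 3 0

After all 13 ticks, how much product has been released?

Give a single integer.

Answer: 8

Derivation:
t=0: arr=2 -> substrate=0 bound=2 product=0
t=1: arr=2 -> substrate=2 bound=2 product=0
t=2: arr=0 -> substrate=2 bound=2 product=0
t=3: arr=0 -> substrate=0 bound=2 product=2
t=4: arr=2 -> substrate=2 bound=2 product=2
t=5: arr=3 -> substrate=5 bound=2 product=2
t=6: arr=0 -> substrate=3 bound=2 product=4
t=7: arr=2 -> substrate=5 bound=2 product=4
t=8: arr=2 -> substrate=7 bound=2 product=4
t=9: arr=0 -> substrate=5 bound=2 product=6
t=10: arr=2 -> substrate=7 bound=2 product=6
t=11: arr=3 -> substrate=10 bound=2 product=6
t=12: arr=0 -> substrate=8 bound=2 product=8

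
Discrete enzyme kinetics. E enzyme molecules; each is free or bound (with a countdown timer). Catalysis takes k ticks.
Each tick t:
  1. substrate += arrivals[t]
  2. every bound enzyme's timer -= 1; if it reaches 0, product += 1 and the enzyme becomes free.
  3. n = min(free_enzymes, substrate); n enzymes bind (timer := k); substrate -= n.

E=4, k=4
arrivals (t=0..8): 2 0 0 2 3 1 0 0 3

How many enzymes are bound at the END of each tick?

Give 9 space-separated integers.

t=0: arr=2 -> substrate=0 bound=2 product=0
t=1: arr=0 -> substrate=0 bound=2 product=0
t=2: arr=0 -> substrate=0 bound=2 product=0
t=3: arr=2 -> substrate=0 bound=4 product=0
t=4: arr=3 -> substrate=1 bound=4 product=2
t=5: arr=1 -> substrate=2 bound=4 product=2
t=6: arr=0 -> substrate=2 bound=4 product=2
t=7: arr=0 -> substrate=0 bound=4 product=4
t=8: arr=3 -> substrate=1 bound=4 product=6

Answer: 2 2 2 4 4 4 4 4 4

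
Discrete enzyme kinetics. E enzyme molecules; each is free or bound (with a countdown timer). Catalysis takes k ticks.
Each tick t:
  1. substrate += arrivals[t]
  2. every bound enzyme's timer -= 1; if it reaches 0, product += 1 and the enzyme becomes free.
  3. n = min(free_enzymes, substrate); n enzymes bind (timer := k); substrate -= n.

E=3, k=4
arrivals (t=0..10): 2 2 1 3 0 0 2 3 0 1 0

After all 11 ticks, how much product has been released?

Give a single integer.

t=0: arr=2 -> substrate=0 bound=2 product=0
t=1: arr=2 -> substrate=1 bound=3 product=0
t=2: arr=1 -> substrate=2 bound=3 product=0
t=3: arr=3 -> substrate=5 bound=3 product=0
t=4: arr=0 -> substrate=3 bound=3 product=2
t=5: arr=0 -> substrate=2 bound=3 product=3
t=6: arr=2 -> substrate=4 bound=3 product=3
t=7: arr=3 -> substrate=7 bound=3 product=3
t=8: arr=0 -> substrate=5 bound=3 product=5
t=9: arr=1 -> substrate=5 bound=3 product=6
t=10: arr=0 -> substrate=5 bound=3 product=6

Answer: 6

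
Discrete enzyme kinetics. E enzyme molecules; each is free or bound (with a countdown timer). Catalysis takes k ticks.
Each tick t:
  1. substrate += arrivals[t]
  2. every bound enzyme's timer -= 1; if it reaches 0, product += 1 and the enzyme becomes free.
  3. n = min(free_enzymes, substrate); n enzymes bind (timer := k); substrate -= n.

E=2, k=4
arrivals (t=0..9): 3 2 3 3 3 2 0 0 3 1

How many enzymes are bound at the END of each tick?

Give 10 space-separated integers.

Answer: 2 2 2 2 2 2 2 2 2 2

Derivation:
t=0: arr=3 -> substrate=1 bound=2 product=0
t=1: arr=2 -> substrate=3 bound=2 product=0
t=2: arr=3 -> substrate=6 bound=2 product=0
t=3: arr=3 -> substrate=9 bound=2 product=0
t=4: arr=3 -> substrate=10 bound=2 product=2
t=5: arr=2 -> substrate=12 bound=2 product=2
t=6: arr=0 -> substrate=12 bound=2 product=2
t=7: arr=0 -> substrate=12 bound=2 product=2
t=8: arr=3 -> substrate=13 bound=2 product=4
t=9: arr=1 -> substrate=14 bound=2 product=4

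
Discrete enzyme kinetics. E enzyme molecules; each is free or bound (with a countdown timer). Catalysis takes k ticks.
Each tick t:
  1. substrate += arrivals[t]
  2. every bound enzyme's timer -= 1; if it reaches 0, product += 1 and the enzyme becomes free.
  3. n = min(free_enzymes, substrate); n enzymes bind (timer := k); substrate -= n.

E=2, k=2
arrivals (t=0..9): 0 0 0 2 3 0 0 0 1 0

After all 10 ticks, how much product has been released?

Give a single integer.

Answer: 5

Derivation:
t=0: arr=0 -> substrate=0 bound=0 product=0
t=1: arr=0 -> substrate=0 bound=0 product=0
t=2: arr=0 -> substrate=0 bound=0 product=0
t=3: arr=2 -> substrate=0 bound=2 product=0
t=4: arr=3 -> substrate=3 bound=2 product=0
t=5: arr=0 -> substrate=1 bound=2 product=2
t=6: arr=0 -> substrate=1 bound=2 product=2
t=7: arr=0 -> substrate=0 bound=1 product=4
t=8: arr=1 -> substrate=0 bound=2 product=4
t=9: arr=0 -> substrate=0 bound=1 product=5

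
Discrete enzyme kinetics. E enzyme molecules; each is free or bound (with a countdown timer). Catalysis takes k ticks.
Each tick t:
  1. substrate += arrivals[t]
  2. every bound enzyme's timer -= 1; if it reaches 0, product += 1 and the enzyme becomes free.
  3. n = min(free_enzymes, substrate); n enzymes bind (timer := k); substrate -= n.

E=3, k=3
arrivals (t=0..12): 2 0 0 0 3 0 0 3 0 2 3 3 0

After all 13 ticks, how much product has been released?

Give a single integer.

Answer: 8

Derivation:
t=0: arr=2 -> substrate=0 bound=2 product=0
t=1: arr=0 -> substrate=0 bound=2 product=0
t=2: arr=0 -> substrate=0 bound=2 product=0
t=3: arr=0 -> substrate=0 bound=0 product=2
t=4: arr=3 -> substrate=0 bound=3 product=2
t=5: arr=0 -> substrate=0 bound=3 product=2
t=6: arr=0 -> substrate=0 bound=3 product=2
t=7: arr=3 -> substrate=0 bound=3 product=5
t=8: arr=0 -> substrate=0 bound=3 product=5
t=9: arr=2 -> substrate=2 bound=3 product=5
t=10: arr=3 -> substrate=2 bound=3 product=8
t=11: arr=3 -> substrate=5 bound=3 product=8
t=12: arr=0 -> substrate=5 bound=3 product=8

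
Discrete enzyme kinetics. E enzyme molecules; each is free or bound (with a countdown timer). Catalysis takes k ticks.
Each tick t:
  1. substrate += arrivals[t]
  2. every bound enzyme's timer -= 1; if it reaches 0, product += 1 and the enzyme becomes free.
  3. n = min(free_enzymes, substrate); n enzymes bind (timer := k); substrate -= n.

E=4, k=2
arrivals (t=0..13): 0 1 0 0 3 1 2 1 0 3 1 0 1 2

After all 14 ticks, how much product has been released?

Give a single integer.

Answer: 12

Derivation:
t=0: arr=0 -> substrate=0 bound=0 product=0
t=1: arr=1 -> substrate=0 bound=1 product=0
t=2: arr=0 -> substrate=0 bound=1 product=0
t=3: arr=0 -> substrate=0 bound=0 product=1
t=4: arr=3 -> substrate=0 bound=3 product=1
t=5: arr=1 -> substrate=0 bound=4 product=1
t=6: arr=2 -> substrate=0 bound=3 product=4
t=7: arr=1 -> substrate=0 bound=3 product=5
t=8: arr=0 -> substrate=0 bound=1 product=7
t=9: arr=3 -> substrate=0 bound=3 product=8
t=10: arr=1 -> substrate=0 bound=4 product=8
t=11: arr=0 -> substrate=0 bound=1 product=11
t=12: arr=1 -> substrate=0 bound=1 product=12
t=13: arr=2 -> substrate=0 bound=3 product=12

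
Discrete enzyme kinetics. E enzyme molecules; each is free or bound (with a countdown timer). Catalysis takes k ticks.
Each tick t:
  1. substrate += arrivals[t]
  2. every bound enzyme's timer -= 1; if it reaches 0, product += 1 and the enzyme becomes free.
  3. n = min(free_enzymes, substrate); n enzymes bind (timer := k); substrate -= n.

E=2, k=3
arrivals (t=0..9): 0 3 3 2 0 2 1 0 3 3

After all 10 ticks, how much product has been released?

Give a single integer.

Answer: 4

Derivation:
t=0: arr=0 -> substrate=0 bound=0 product=0
t=1: arr=3 -> substrate=1 bound=2 product=0
t=2: arr=3 -> substrate=4 bound=2 product=0
t=3: arr=2 -> substrate=6 bound=2 product=0
t=4: arr=0 -> substrate=4 bound=2 product=2
t=5: arr=2 -> substrate=6 bound=2 product=2
t=6: arr=1 -> substrate=7 bound=2 product=2
t=7: arr=0 -> substrate=5 bound=2 product=4
t=8: arr=3 -> substrate=8 bound=2 product=4
t=9: arr=3 -> substrate=11 bound=2 product=4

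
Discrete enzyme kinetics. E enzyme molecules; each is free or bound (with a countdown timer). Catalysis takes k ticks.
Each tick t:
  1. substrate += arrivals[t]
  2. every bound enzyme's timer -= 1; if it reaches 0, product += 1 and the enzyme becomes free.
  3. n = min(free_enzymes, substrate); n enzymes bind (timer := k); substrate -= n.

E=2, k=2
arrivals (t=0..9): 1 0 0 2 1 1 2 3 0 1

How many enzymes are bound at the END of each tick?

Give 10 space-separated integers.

Answer: 1 1 0 2 2 2 2 2 2 2

Derivation:
t=0: arr=1 -> substrate=0 bound=1 product=0
t=1: arr=0 -> substrate=0 bound=1 product=0
t=2: arr=0 -> substrate=0 bound=0 product=1
t=3: arr=2 -> substrate=0 bound=2 product=1
t=4: arr=1 -> substrate=1 bound=2 product=1
t=5: arr=1 -> substrate=0 bound=2 product=3
t=6: arr=2 -> substrate=2 bound=2 product=3
t=7: arr=3 -> substrate=3 bound=2 product=5
t=8: arr=0 -> substrate=3 bound=2 product=5
t=9: arr=1 -> substrate=2 bound=2 product=7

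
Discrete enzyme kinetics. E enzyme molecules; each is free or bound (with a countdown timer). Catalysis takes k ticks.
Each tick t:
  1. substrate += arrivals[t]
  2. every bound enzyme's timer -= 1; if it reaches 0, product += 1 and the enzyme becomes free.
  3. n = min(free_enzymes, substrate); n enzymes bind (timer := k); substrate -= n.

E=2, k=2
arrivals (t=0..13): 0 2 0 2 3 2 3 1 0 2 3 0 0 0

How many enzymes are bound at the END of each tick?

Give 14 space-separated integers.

t=0: arr=0 -> substrate=0 bound=0 product=0
t=1: arr=2 -> substrate=0 bound=2 product=0
t=2: arr=0 -> substrate=0 bound=2 product=0
t=3: arr=2 -> substrate=0 bound=2 product=2
t=4: arr=3 -> substrate=3 bound=2 product=2
t=5: arr=2 -> substrate=3 bound=2 product=4
t=6: arr=3 -> substrate=6 bound=2 product=4
t=7: arr=1 -> substrate=5 bound=2 product=6
t=8: arr=0 -> substrate=5 bound=2 product=6
t=9: arr=2 -> substrate=5 bound=2 product=8
t=10: arr=3 -> substrate=8 bound=2 product=8
t=11: arr=0 -> substrate=6 bound=2 product=10
t=12: arr=0 -> substrate=6 bound=2 product=10
t=13: arr=0 -> substrate=4 bound=2 product=12

Answer: 0 2 2 2 2 2 2 2 2 2 2 2 2 2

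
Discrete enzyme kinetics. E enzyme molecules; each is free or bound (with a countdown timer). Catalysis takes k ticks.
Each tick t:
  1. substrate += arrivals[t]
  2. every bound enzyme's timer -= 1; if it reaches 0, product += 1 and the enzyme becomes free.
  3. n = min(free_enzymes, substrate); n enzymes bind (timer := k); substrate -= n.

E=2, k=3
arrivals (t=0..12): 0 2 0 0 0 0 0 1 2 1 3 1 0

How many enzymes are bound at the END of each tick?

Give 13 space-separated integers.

Answer: 0 2 2 2 0 0 0 1 2 2 2 2 2

Derivation:
t=0: arr=0 -> substrate=0 bound=0 product=0
t=1: arr=2 -> substrate=0 bound=2 product=0
t=2: arr=0 -> substrate=0 bound=2 product=0
t=3: arr=0 -> substrate=0 bound=2 product=0
t=4: arr=0 -> substrate=0 bound=0 product=2
t=5: arr=0 -> substrate=0 bound=0 product=2
t=6: arr=0 -> substrate=0 bound=0 product=2
t=7: arr=1 -> substrate=0 bound=1 product=2
t=8: arr=2 -> substrate=1 bound=2 product=2
t=9: arr=1 -> substrate=2 bound=2 product=2
t=10: arr=3 -> substrate=4 bound=2 product=3
t=11: arr=1 -> substrate=4 bound=2 product=4
t=12: arr=0 -> substrate=4 bound=2 product=4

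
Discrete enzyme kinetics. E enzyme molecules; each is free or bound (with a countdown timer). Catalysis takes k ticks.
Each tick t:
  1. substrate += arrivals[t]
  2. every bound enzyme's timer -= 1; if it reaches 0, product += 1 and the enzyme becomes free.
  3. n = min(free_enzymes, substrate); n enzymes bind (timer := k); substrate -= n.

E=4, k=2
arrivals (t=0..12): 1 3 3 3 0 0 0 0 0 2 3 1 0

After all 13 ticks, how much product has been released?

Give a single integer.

t=0: arr=1 -> substrate=0 bound=1 product=0
t=1: arr=3 -> substrate=0 bound=4 product=0
t=2: arr=3 -> substrate=2 bound=4 product=1
t=3: arr=3 -> substrate=2 bound=4 product=4
t=4: arr=0 -> substrate=1 bound=4 product=5
t=5: arr=0 -> substrate=0 bound=2 product=8
t=6: arr=0 -> substrate=0 bound=1 product=9
t=7: arr=0 -> substrate=0 bound=0 product=10
t=8: arr=0 -> substrate=0 bound=0 product=10
t=9: arr=2 -> substrate=0 bound=2 product=10
t=10: arr=3 -> substrate=1 bound=4 product=10
t=11: arr=1 -> substrate=0 bound=4 product=12
t=12: arr=0 -> substrate=0 bound=2 product=14

Answer: 14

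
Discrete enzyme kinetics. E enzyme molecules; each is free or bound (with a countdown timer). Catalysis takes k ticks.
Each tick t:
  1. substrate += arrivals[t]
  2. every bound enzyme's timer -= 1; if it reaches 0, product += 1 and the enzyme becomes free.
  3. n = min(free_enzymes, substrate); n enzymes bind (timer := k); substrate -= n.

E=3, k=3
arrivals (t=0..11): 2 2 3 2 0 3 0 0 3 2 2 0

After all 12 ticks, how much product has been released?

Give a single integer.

Answer: 9

Derivation:
t=0: arr=2 -> substrate=0 bound=2 product=0
t=1: arr=2 -> substrate=1 bound=3 product=0
t=2: arr=3 -> substrate=4 bound=3 product=0
t=3: arr=2 -> substrate=4 bound=3 product=2
t=4: arr=0 -> substrate=3 bound=3 product=3
t=5: arr=3 -> substrate=6 bound=3 product=3
t=6: arr=0 -> substrate=4 bound=3 product=5
t=7: arr=0 -> substrate=3 bound=3 product=6
t=8: arr=3 -> substrate=6 bound=3 product=6
t=9: arr=2 -> substrate=6 bound=3 product=8
t=10: arr=2 -> substrate=7 bound=3 product=9
t=11: arr=0 -> substrate=7 bound=3 product=9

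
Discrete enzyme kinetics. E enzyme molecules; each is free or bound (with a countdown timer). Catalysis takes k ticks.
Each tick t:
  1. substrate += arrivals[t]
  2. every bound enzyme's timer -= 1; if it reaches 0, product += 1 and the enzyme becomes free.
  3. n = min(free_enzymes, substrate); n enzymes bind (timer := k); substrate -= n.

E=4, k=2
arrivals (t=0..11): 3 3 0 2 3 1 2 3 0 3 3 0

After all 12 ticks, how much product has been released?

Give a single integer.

Answer: 20

Derivation:
t=0: arr=3 -> substrate=0 bound=3 product=0
t=1: arr=3 -> substrate=2 bound=4 product=0
t=2: arr=0 -> substrate=0 bound=3 product=3
t=3: arr=2 -> substrate=0 bound=4 product=4
t=4: arr=3 -> substrate=1 bound=4 product=6
t=5: arr=1 -> substrate=0 bound=4 product=8
t=6: arr=2 -> substrate=0 bound=4 product=10
t=7: arr=3 -> substrate=1 bound=4 product=12
t=8: arr=0 -> substrate=0 bound=3 product=14
t=9: arr=3 -> substrate=0 bound=4 product=16
t=10: arr=3 -> substrate=2 bound=4 product=17
t=11: arr=0 -> substrate=0 bound=3 product=20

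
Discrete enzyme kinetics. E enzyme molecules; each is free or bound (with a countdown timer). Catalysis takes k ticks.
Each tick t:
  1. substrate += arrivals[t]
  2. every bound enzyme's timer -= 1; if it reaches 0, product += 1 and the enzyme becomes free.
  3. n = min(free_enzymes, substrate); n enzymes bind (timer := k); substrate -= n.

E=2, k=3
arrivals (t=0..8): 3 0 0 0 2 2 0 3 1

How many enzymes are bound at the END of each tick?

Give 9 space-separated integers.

Answer: 2 2 2 1 2 2 2 2 2

Derivation:
t=0: arr=3 -> substrate=1 bound=2 product=0
t=1: arr=0 -> substrate=1 bound=2 product=0
t=2: arr=0 -> substrate=1 bound=2 product=0
t=3: arr=0 -> substrate=0 bound=1 product=2
t=4: arr=2 -> substrate=1 bound=2 product=2
t=5: arr=2 -> substrate=3 bound=2 product=2
t=6: arr=0 -> substrate=2 bound=2 product=3
t=7: arr=3 -> substrate=4 bound=2 product=4
t=8: arr=1 -> substrate=5 bound=2 product=4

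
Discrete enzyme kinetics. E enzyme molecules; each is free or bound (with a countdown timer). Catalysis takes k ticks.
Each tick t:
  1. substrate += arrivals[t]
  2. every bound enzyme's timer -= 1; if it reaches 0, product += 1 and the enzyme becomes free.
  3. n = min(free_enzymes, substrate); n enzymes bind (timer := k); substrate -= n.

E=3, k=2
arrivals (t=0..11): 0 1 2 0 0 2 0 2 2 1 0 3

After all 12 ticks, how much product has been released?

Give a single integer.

t=0: arr=0 -> substrate=0 bound=0 product=0
t=1: arr=1 -> substrate=0 bound=1 product=0
t=2: arr=2 -> substrate=0 bound=3 product=0
t=3: arr=0 -> substrate=0 bound=2 product=1
t=4: arr=0 -> substrate=0 bound=0 product=3
t=5: arr=2 -> substrate=0 bound=2 product=3
t=6: arr=0 -> substrate=0 bound=2 product=3
t=7: arr=2 -> substrate=0 bound=2 product=5
t=8: arr=2 -> substrate=1 bound=3 product=5
t=9: arr=1 -> substrate=0 bound=3 product=7
t=10: arr=0 -> substrate=0 bound=2 product=8
t=11: arr=3 -> substrate=0 bound=3 product=10

Answer: 10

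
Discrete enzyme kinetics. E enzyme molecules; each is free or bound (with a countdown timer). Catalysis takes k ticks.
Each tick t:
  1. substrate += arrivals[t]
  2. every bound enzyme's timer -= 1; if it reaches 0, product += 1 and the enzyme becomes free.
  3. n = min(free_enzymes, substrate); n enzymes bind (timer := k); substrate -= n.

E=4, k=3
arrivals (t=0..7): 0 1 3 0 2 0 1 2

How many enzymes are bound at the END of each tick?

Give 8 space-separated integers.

Answer: 0 1 4 4 4 2 3 4

Derivation:
t=0: arr=0 -> substrate=0 bound=0 product=0
t=1: arr=1 -> substrate=0 bound=1 product=0
t=2: arr=3 -> substrate=0 bound=4 product=0
t=3: arr=0 -> substrate=0 bound=4 product=0
t=4: arr=2 -> substrate=1 bound=4 product=1
t=5: arr=0 -> substrate=0 bound=2 product=4
t=6: arr=1 -> substrate=0 bound=3 product=4
t=7: arr=2 -> substrate=0 bound=4 product=5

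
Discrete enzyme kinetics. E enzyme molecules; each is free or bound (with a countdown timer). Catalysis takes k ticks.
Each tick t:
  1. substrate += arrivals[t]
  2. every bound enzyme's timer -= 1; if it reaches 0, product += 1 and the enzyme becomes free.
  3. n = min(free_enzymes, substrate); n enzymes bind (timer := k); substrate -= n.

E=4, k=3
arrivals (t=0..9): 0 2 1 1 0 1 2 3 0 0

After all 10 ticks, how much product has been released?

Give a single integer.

t=0: arr=0 -> substrate=0 bound=0 product=0
t=1: arr=2 -> substrate=0 bound=2 product=0
t=2: arr=1 -> substrate=0 bound=3 product=0
t=3: arr=1 -> substrate=0 bound=4 product=0
t=4: arr=0 -> substrate=0 bound=2 product=2
t=5: arr=1 -> substrate=0 bound=2 product=3
t=6: arr=2 -> substrate=0 bound=3 product=4
t=7: arr=3 -> substrate=2 bound=4 product=4
t=8: arr=0 -> substrate=1 bound=4 product=5
t=9: arr=0 -> substrate=0 bound=3 product=7

Answer: 7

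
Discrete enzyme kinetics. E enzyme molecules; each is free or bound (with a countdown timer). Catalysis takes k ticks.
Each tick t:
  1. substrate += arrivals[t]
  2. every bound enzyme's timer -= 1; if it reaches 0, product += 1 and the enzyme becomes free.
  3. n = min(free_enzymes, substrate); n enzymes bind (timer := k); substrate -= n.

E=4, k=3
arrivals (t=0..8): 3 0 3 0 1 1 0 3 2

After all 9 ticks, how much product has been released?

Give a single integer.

Answer: 8

Derivation:
t=0: arr=3 -> substrate=0 bound=3 product=0
t=1: arr=0 -> substrate=0 bound=3 product=0
t=2: arr=3 -> substrate=2 bound=4 product=0
t=3: arr=0 -> substrate=0 bound=3 product=3
t=4: arr=1 -> substrate=0 bound=4 product=3
t=5: arr=1 -> substrate=0 bound=4 product=4
t=6: arr=0 -> substrate=0 bound=2 product=6
t=7: arr=3 -> substrate=0 bound=4 product=7
t=8: arr=2 -> substrate=1 bound=4 product=8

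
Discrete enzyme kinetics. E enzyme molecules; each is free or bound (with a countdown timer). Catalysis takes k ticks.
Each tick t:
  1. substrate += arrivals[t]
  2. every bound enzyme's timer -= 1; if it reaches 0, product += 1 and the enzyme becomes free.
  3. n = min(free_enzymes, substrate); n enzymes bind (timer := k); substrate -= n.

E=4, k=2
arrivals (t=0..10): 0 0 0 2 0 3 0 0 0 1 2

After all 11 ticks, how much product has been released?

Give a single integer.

t=0: arr=0 -> substrate=0 bound=0 product=0
t=1: arr=0 -> substrate=0 bound=0 product=0
t=2: arr=0 -> substrate=0 bound=0 product=0
t=3: arr=2 -> substrate=0 bound=2 product=0
t=4: arr=0 -> substrate=0 bound=2 product=0
t=5: arr=3 -> substrate=0 bound=3 product=2
t=6: arr=0 -> substrate=0 bound=3 product=2
t=7: arr=0 -> substrate=0 bound=0 product=5
t=8: arr=0 -> substrate=0 bound=0 product=5
t=9: arr=1 -> substrate=0 bound=1 product=5
t=10: arr=2 -> substrate=0 bound=3 product=5

Answer: 5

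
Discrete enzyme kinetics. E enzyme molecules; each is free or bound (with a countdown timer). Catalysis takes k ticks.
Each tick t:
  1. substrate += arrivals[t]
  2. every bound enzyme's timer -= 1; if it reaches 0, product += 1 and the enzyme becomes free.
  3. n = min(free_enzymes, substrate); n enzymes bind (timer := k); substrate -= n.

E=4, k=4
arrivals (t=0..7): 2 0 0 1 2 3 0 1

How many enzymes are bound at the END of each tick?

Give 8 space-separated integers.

t=0: arr=2 -> substrate=0 bound=2 product=0
t=1: arr=0 -> substrate=0 bound=2 product=0
t=2: arr=0 -> substrate=0 bound=2 product=0
t=3: arr=1 -> substrate=0 bound=3 product=0
t=4: arr=2 -> substrate=0 bound=3 product=2
t=5: arr=3 -> substrate=2 bound=4 product=2
t=6: arr=0 -> substrate=2 bound=4 product=2
t=7: arr=1 -> substrate=2 bound=4 product=3

Answer: 2 2 2 3 3 4 4 4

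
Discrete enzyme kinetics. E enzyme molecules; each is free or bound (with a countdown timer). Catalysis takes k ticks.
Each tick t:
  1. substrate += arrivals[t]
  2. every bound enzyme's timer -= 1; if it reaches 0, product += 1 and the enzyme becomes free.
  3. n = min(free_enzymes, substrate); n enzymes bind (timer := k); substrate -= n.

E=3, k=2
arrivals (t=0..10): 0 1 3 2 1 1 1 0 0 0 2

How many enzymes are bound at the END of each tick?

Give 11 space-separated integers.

Answer: 0 1 3 3 3 3 3 2 0 0 2

Derivation:
t=0: arr=0 -> substrate=0 bound=0 product=0
t=1: arr=1 -> substrate=0 bound=1 product=0
t=2: arr=3 -> substrate=1 bound=3 product=0
t=3: arr=2 -> substrate=2 bound=3 product=1
t=4: arr=1 -> substrate=1 bound=3 product=3
t=5: arr=1 -> substrate=1 bound=3 product=4
t=6: arr=1 -> substrate=0 bound=3 product=6
t=7: arr=0 -> substrate=0 bound=2 product=7
t=8: arr=0 -> substrate=0 bound=0 product=9
t=9: arr=0 -> substrate=0 bound=0 product=9
t=10: arr=2 -> substrate=0 bound=2 product=9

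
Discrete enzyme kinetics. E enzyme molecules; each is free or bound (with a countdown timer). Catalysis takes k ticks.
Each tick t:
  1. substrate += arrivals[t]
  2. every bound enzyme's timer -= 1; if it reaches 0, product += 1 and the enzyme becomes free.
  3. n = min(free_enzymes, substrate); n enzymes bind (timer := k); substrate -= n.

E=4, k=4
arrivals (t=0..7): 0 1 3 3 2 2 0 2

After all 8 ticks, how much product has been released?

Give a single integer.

Answer: 4

Derivation:
t=0: arr=0 -> substrate=0 bound=0 product=0
t=1: arr=1 -> substrate=0 bound=1 product=0
t=2: arr=3 -> substrate=0 bound=4 product=0
t=3: arr=3 -> substrate=3 bound=4 product=0
t=4: arr=2 -> substrate=5 bound=4 product=0
t=5: arr=2 -> substrate=6 bound=4 product=1
t=6: arr=0 -> substrate=3 bound=4 product=4
t=7: arr=2 -> substrate=5 bound=4 product=4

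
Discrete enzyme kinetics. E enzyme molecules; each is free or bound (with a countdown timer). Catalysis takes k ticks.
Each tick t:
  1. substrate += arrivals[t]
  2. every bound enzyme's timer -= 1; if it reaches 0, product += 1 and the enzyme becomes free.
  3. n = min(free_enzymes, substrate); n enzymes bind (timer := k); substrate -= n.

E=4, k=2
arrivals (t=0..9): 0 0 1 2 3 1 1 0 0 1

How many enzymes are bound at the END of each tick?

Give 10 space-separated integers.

t=0: arr=0 -> substrate=0 bound=0 product=0
t=1: arr=0 -> substrate=0 bound=0 product=0
t=2: arr=1 -> substrate=0 bound=1 product=0
t=3: arr=2 -> substrate=0 bound=3 product=0
t=4: arr=3 -> substrate=1 bound=4 product=1
t=5: arr=1 -> substrate=0 bound=4 product=3
t=6: arr=1 -> substrate=0 bound=3 product=5
t=7: arr=0 -> substrate=0 bound=1 product=7
t=8: arr=0 -> substrate=0 bound=0 product=8
t=9: arr=1 -> substrate=0 bound=1 product=8

Answer: 0 0 1 3 4 4 3 1 0 1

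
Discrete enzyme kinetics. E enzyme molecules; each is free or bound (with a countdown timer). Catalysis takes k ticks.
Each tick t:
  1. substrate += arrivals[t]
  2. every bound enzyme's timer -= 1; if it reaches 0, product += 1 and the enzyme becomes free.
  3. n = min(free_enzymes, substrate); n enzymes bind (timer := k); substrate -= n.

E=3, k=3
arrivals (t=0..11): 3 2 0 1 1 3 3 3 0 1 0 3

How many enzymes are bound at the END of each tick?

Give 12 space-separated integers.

Answer: 3 3 3 3 3 3 3 3 3 3 3 3

Derivation:
t=0: arr=3 -> substrate=0 bound=3 product=0
t=1: arr=2 -> substrate=2 bound=3 product=0
t=2: arr=0 -> substrate=2 bound=3 product=0
t=3: arr=1 -> substrate=0 bound=3 product=3
t=4: arr=1 -> substrate=1 bound=3 product=3
t=5: arr=3 -> substrate=4 bound=3 product=3
t=6: arr=3 -> substrate=4 bound=3 product=6
t=7: arr=3 -> substrate=7 bound=3 product=6
t=8: arr=0 -> substrate=7 bound=3 product=6
t=9: arr=1 -> substrate=5 bound=3 product=9
t=10: arr=0 -> substrate=5 bound=3 product=9
t=11: arr=3 -> substrate=8 bound=3 product=9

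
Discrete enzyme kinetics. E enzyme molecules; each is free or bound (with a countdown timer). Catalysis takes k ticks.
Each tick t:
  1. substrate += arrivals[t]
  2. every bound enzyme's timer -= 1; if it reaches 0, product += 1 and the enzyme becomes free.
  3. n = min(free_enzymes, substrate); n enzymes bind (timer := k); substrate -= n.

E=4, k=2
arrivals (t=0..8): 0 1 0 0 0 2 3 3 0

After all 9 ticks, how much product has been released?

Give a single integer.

Answer: 5

Derivation:
t=0: arr=0 -> substrate=0 bound=0 product=0
t=1: arr=1 -> substrate=0 bound=1 product=0
t=2: arr=0 -> substrate=0 bound=1 product=0
t=3: arr=0 -> substrate=0 bound=0 product=1
t=4: arr=0 -> substrate=0 bound=0 product=1
t=5: arr=2 -> substrate=0 bound=2 product=1
t=6: arr=3 -> substrate=1 bound=4 product=1
t=7: arr=3 -> substrate=2 bound=4 product=3
t=8: arr=0 -> substrate=0 bound=4 product=5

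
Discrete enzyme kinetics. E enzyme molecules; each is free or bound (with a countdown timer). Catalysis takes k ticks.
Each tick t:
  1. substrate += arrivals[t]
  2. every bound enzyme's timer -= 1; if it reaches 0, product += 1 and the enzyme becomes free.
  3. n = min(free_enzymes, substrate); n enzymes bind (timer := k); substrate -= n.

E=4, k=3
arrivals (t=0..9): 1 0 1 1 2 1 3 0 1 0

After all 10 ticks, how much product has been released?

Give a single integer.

t=0: arr=1 -> substrate=0 bound=1 product=0
t=1: arr=0 -> substrate=0 bound=1 product=0
t=2: arr=1 -> substrate=0 bound=2 product=0
t=3: arr=1 -> substrate=0 bound=2 product=1
t=4: arr=2 -> substrate=0 bound=4 product=1
t=5: arr=1 -> substrate=0 bound=4 product=2
t=6: arr=3 -> substrate=2 bound=4 product=3
t=7: arr=0 -> substrate=0 bound=4 product=5
t=8: arr=1 -> substrate=0 bound=4 product=6
t=9: arr=0 -> substrate=0 bound=3 product=7

Answer: 7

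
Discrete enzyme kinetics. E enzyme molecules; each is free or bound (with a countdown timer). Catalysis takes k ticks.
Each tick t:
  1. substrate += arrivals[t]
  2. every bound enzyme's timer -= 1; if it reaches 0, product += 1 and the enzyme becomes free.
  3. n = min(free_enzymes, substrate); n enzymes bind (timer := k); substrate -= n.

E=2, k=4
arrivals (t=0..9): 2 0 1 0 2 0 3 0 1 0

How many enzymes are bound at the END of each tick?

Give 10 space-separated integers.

t=0: arr=2 -> substrate=0 bound=2 product=0
t=1: arr=0 -> substrate=0 bound=2 product=0
t=2: arr=1 -> substrate=1 bound=2 product=0
t=3: arr=0 -> substrate=1 bound=2 product=0
t=4: arr=2 -> substrate=1 bound=2 product=2
t=5: arr=0 -> substrate=1 bound=2 product=2
t=6: arr=3 -> substrate=4 bound=2 product=2
t=7: arr=0 -> substrate=4 bound=2 product=2
t=8: arr=1 -> substrate=3 bound=2 product=4
t=9: arr=0 -> substrate=3 bound=2 product=4

Answer: 2 2 2 2 2 2 2 2 2 2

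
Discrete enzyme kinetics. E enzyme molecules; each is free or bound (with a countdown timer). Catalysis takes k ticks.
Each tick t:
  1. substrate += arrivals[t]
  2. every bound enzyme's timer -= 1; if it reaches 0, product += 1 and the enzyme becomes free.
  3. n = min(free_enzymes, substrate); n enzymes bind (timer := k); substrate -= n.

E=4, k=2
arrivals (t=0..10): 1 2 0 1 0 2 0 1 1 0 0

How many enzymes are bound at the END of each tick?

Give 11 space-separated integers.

Answer: 1 3 2 1 1 2 2 1 2 1 0

Derivation:
t=0: arr=1 -> substrate=0 bound=1 product=0
t=1: arr=2 -> substrate=0 bound=3 product=0
t=2: arr=0 -> substrate=0 bound=2 product=1
t=3: arr=1 -> substrate=0 bound=1 product=3
t=4: arr=0 -> substrate=0 bound=1 product=3
t=5: arr=2 -> substrate=0 bound=2 product=4
t=6: arr=0 -> substrate=0 bound=2 product=4
t=7: arr=1 -> substrate=0 bound=1 product=6
t=8: arr=1 -> substrate=0 bound=2 product=6
t=9: arr=0 -> substrate=0 bound=1 product=7
t=10: arr=0 -> substrate=0 bound=0 product=8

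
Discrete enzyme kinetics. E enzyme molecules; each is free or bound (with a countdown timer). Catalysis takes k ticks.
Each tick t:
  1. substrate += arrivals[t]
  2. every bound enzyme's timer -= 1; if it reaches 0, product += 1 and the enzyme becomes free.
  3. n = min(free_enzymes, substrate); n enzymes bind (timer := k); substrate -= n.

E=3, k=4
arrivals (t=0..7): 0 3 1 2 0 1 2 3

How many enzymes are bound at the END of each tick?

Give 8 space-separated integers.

Answer: 0 3 3 3 3 3 3 3

Derivation:
t=0: arr=0 -> substrate=0 bound=0 product=0
t=1: arr=3 -> substrate=0 bound=3 product=0
t=2: arr=1 -> substrate=1 bound=3 product=0
t=3: arr=2 -> substrate=3 bound=3 product=0
t=4: arr=0 -> substrate=3 bound=3 product=0
t=5: arr=1 -> substrate=1 bound=3 product=3
t=6: arr=2 -> substrate=3 bound=3 product=3
t=7: arr=3 -> substrate=6 bound=3 product=3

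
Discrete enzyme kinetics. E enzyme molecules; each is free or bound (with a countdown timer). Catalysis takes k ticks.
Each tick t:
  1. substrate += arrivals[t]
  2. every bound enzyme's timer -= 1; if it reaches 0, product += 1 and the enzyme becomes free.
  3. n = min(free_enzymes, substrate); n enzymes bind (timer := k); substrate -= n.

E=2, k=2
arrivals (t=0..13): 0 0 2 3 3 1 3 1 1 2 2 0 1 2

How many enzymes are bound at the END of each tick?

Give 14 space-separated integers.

t=0: arr=0 -> substrate=0 bound=0 product=0
t=1: arr=0 -> substrate=0 bound=0 product=0
t=2: arr=2 -> substrate=0 bound=2 product=0
t=3: arr=3 -> substrate=3 bound=2 product=0
t=4: arr=3 -> substrate=4 bound=2 product=2
t=5: arr=1 -> substrate=5 bound=2 product=2
t=6: arr=3 -> substrate=6 bound=2 product=4
t=7: arr=1 -> substrate=7 bound=2 product=4
t=8: arr=1 -> substrate=6 bound=2 product=6
t=9: arr=2 -> substrate=8 bound=2 product=6
t=10: arr=2 -> substrate=8 bound=2 product=8
t=11: arr=0 -> substrate=8 bound=2 product=8
t=12: arr=1 -> substrate=7 bound=2 product=10
t=13: arr=2 -> substrate=9 bound=2 product=10

Answer: 0 0 2 2 2 2 2 2 2 2 2 2 2 2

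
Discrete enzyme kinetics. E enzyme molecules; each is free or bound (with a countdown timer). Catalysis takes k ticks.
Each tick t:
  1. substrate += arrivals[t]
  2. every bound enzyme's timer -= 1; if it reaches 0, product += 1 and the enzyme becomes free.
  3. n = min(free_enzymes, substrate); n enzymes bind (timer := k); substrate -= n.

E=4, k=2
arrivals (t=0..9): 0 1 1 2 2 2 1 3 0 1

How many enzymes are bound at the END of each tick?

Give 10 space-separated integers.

t=0: arr=0 -> substrate=0 bound=0 product=0
t=1: arr=1 -> substrate=0 bound=1 product=0
t=2: arr=1 -> substrate=0 bound=2 product=0
t=3: arr=2 -> substrate=0 bound=3 product=1
t=4: arr=2 -> substrate=0 bound=4 product=2
t=5: arr=2 -> substrate=0 bound=4 product=4
t=6: arr=1 -> substrate=0 bound=3 product=6
t=7: arr=3 -> substrate=0 bound=4 product=8
t=8: arr=0 -> substrate=0 bound=3 product=9
t=9: arr=1 -> substrate=0 bound=1 product=12

Answer: 0 1 2 3 4 4 3 4 3 1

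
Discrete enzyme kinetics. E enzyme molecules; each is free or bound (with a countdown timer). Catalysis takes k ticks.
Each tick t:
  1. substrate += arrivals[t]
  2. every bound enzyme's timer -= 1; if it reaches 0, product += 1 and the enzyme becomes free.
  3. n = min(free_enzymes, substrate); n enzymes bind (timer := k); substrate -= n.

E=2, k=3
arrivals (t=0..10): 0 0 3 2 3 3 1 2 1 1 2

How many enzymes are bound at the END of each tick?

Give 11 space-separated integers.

Answer: 0 0 2 2 2 2 2 2 2 2 2

Derivation:
t=0: arr=0 -> substrate=0 bound=0 product=0
t=1: arr=0 -> substrate=0 bound=0 product=0
t=2: arr=3 -> substrate=1 bound=2 product=0
t=3: arr=2 -> substrate=3 bound=2 product=0
t=4: arr=3 -> substrate=6 bound=2 product=0
t=5: arr=3 -> substrate=7 bound=2 product=2
t=6: arr=1 -> substrate=8 bound=2 product=2
t=7: arr=2 -> substrate=10 bound=2 product=2
t=8: arr=1 -> substrate=9 bound=2 product=4
t=9: arr=1 -> substrate=10 bound=2 product=4
t=10: arr=2 -> substrate=12 bound=2 product=4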